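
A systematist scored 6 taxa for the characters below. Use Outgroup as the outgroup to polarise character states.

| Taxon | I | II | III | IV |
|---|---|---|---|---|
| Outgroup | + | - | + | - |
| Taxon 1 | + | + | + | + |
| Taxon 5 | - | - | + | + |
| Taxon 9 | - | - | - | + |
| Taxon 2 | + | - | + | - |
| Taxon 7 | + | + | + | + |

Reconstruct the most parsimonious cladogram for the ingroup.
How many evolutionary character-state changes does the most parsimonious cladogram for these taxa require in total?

4

Character polarity is set by the outgroup: the derived state is whichever differs from the outgroup's state, so for I, III the derived state is '-', and for the remaining characters it is '+'.
Only Taxon 5 and Taxon 9 show the derived state '-' for I, supporting them as a clade.
Only Taxon 1 and Taxon 7 show the derived state '+' for II, supporting them as a clade.
III: derived state '-' in Taxon 9 only — an autapomorphy, so it tells us nothing about relationships among taxa.
IV: derived state '+' in Taxon 1, Taxon 5, Taxon 7, and Taxon 9 only — synapomorphy for {Taxon 1, Taxon 5, Taxon 7, Taxon 9}.
Most parsimonious ingroup topology: (((Taxon 1,Taxon 7),(Taxon 5,Taxon 9)),Taxon 2).
Changes per character on this tree: I: 1; II: 1; III: 1; IV: 1.
Total = 4.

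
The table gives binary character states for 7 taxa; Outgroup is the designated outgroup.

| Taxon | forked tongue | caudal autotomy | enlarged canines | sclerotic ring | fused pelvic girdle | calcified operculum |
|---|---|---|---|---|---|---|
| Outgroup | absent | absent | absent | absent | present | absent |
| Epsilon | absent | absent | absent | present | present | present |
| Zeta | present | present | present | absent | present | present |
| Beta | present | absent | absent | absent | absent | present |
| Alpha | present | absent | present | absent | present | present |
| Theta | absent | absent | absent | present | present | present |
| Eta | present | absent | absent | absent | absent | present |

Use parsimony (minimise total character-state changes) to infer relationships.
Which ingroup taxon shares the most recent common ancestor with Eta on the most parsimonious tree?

Character polarity is set by the outgroup: the derived state is whichever differs from the outgroup's state, so for fused pelvic girdle the derived state is 'absent', and for the remaining characters it is 'present'.
forked tongue: derived state 'present' in Alpha, Beta, Eta, and Zeta only — synapomorphy for {Alpha, Beta, Eta, Zeta}.
caudal autotomy (derived state 'present') is unique to Zeta (autapomorphy; uninformative for grouping).
Only Alpha and Zeta show the derived state 'present' for enlarged canines, supporting them as a clade.
sclerotic ring (derived state 'present') is shared by Epsilon and Theta — a synapomorphy uniting that clade.
Only Beta and Eta show the derived state 'absent' for fused pelvic girdle, supporting them as a clade.
calcified operculum (derived state 'present') is shared by all ingroup taxa — unites the whole ingroup.
Most parsimonious ingroup topology: ((Epsilon,Theta),((Zeta,Alpha),(Beta,Eta))).
Eta and Beta form a cherry on this tree, so they are sister taxa.

Beta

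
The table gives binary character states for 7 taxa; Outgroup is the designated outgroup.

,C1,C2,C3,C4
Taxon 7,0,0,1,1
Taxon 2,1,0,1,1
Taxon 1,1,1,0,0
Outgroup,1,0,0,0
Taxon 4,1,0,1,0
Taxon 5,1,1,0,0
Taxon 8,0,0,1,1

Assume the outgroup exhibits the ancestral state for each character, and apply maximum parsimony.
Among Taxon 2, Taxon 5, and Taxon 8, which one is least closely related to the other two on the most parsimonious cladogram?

Character polarity is set by the outgroup: the derived state is whichever differs from the outgroup's state, so for C1 the derived state is '0', and for the remaining characters it is '1'.
C1 (derived state '0') is shared by Taxon 7 and Taxon 8 — a synapomorphy uniting that clade.
C2 (derived state '1') is shared by Taxon 1 and Taxon 5 — a synapomorphy uniting that clade.
C3 (derived state '1') is shared by Taxon 2, Taxon 4, Taxon 7, and Taxon 8 — a synapomorphy uniting that clade.
C4 (derived state '1') is shared by Taxon 2, Taxon 7, and Taxon 8 — a synapomorphy uniting that clade.
Most parsimonious ingroup topology: ((((Taxon 7,Taxon 8),Taxon 2),Taxon 4),(Taxon 1,Taxon 5)).
Taxon 8 and Taxon 2 share a more recent common ancestor with each other than either does with Taxon 5, so Taxon 5 is the least closely related of the three.

Taxon 5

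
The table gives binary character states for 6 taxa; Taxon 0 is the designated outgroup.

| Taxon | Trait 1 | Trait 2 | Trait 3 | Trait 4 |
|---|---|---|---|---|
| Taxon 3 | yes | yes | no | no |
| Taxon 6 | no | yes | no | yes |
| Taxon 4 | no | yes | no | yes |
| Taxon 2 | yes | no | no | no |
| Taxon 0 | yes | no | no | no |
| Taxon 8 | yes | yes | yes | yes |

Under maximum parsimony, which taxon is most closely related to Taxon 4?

Taxon 6

Character polarity is set by the outgroup: the derived state is whichever differs from the outgroup's state, so for Trait 1 the derived state is 'no', and for the remaining characters it is 'yes'.
Trait 1: derived state 'no' in Taxon 4 and Taxon 6 only — synapomorphy for {Taxon 4, Taxon 6}.
Only Taxon 3, Taxon 4, Taxon 6, and Taxon 8 show the derived state 'yes' for Trait 2, supporting them as a clade.
Trait 3 (derived state 'yes') is unique to Taxon 8 (autapomorphy; uninformative for grouping).
Trait 4: derived state 'yes' in Taxon 4, Taxon 6, and Taxon 8 only — synapomorphy for {Taxon 4, Taxon 6, Taxon 8}.
Most parsimonious ingroup topology: ((((Taxon 6,Taxon 4),Taxon 8),Taxon 3),Taxon 2).
Taxon 4 and Taxon 6 form a cherry on this tree, so they are sister taxa.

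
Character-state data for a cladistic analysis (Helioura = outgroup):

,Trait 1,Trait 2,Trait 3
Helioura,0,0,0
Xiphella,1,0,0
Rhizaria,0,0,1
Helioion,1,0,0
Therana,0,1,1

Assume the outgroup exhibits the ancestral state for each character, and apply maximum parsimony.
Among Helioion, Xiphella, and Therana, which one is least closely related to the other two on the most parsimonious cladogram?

Therana

The outgroup has state '0' for every character, so '1' is the derived state throughout.
Only Helioion and Xiphella show the derived state '1' for Trait 1, supporting them as a clade.
Trait 2: derived state '1' in Therana only — an autapomorphy, so it tells us nothing about relationships among taxa.
Only Rhizaria and Therana show the derived state '1' for Trait 3, supporting them as a clade.
Most parsimonious ingroup topology: ((Xiphella,Helioion),(Rhizaria,Therana)).
Xiphella and Helioion share a more recent common ancestor with each other than either does with Therana, so Therana is the least closely related of the three.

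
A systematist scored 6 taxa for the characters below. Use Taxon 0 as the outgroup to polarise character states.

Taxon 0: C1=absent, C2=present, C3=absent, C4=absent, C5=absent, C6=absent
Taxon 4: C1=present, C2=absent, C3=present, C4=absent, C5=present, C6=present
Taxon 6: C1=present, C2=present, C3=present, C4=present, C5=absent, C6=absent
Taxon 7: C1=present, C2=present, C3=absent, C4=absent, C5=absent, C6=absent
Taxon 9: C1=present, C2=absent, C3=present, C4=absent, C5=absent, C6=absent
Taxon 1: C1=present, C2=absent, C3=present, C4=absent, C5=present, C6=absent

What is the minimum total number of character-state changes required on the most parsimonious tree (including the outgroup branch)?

Character polarity is set by the outgroup: the derived state is whichever differs from the outgroup's state, so for C2 the derived state is 'absent', and for the remaining characters it is 'present'.
All ingroup taxa share the derived state 'present' for C1; it defines the ingroup but does not resolve relationships within it.
Only Taxon 1, Taxon 4, and Taxon 9 show the derived state 'absent' for C2, supporting them as a clade.
C3 (derived state 'present') is shared by Taxon 1, Taxon 4, Taxon 6, and Taxon 9 — a synapomorphy uniting that clade.
C4: derived state 'present' in Taxon 6 only — an autapomorphy, so it tells us nothing about relationships among taxa.
C5: derived state 'present' in Taxon 1 and Taxon 4 only — synapomorphy for {Taxon 1, Taxon 4}.
C6: derived state 'present' in Taxon 4 only — an autapomorphy, so it tells us nothing about relationships among taxa.
Most parsimonious ingroup topology: ((((Taxon 4,Taxon 1),Taxon 9),Taxon 6),Taxon 7).
Changes per character on this tree: C1: 1; C2: 1; C3: 1; C4: 1; C5: 1; C6: 1.
Total = 6.

6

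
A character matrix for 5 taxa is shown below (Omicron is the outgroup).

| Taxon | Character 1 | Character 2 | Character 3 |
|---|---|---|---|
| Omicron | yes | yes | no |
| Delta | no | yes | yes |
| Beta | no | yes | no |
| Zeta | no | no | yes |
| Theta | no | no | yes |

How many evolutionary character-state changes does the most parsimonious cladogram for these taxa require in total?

3

Character polarity is set by the outgroup: the derived state is whichever differs from the outgroup's state, so for Character 1, Character 2 the derived state is 'no', and for the remaining characters it is 'yes'.
All ingroup taxa share the derived state 'no' for Character 1; it defines the ingroup but does not resolve relationships within it.
Only Theta and Zeta show the derived state 'no' for Character 2, supporting them as a clade.
Character 3: derived state 'yes' in Delta, Theta, and Zeta only — synapomorphy for {Delta, Theta, Zeta}.
Most parsimonious ingroup topology: ((Delta,(Zeta,Theta)),Beta).
Changes per character on this tree: Character 1: 1; Character 2: 1; Character 3: 1.
Total = 3.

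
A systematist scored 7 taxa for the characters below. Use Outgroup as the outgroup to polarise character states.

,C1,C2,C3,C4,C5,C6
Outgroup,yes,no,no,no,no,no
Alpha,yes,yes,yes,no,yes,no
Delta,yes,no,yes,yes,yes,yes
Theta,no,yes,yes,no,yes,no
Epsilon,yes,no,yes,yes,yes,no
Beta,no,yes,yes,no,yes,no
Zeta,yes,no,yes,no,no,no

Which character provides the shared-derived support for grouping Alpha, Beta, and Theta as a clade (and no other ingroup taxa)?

Character polarity is set by the outgroup: the derived state is whichever differs from the outgroup's state, so for C1 the derived state is 'no', and for the remaining characters it is 'yes'.
Only Beta and Theta show the derived state 'no' for C1, supporting them as a clade.
C2: derived state 'yes' in Alpha, Beta, and Theta only — synapomorphy for {Alpha, Beta, Theta}.
All ingroup taxa share the derived state 'yes' for C3; it defines the ingroup but does not resolve relationships within it.
Only Delta and Epsilon show the derived state 'yes' for C4, supporting them as a clade.
C5: derived state 'yes' in Alpha, Beta, Delta, Epsilon, and Theta only — synapomorphy for {Alpha, Beta, Delta, Epsilon, Theta}.
C6 (derived state 'yes') is unique to Delta (autapomorphy; uninformative for grouping).
Most parsimonious ingroup topology: (((Alpha,(Theta,Beta)),(Delta,Epsilon)),Zeta).
The clade {Alpha, Beta, Theta} is supported by C2: its derived state 'yes' occurs in exactly those taxa and in no other taxon (including the outgroup).

C2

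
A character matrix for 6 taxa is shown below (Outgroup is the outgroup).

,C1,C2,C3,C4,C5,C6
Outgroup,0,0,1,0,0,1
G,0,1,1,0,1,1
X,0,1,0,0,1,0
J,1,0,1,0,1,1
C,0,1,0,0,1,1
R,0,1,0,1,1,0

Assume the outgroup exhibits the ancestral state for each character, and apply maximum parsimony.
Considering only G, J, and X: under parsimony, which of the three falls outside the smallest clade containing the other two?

Character polarity is set by the outgroup: the derived state is whichever differs from the outgroup's state, so for C3, C6 the derived state is '0', and for the remaining characters it is '1'.
C1: derived state '1' in J only — an autapomorphy, so it tells us nothing about relationships among taxa.
C2 (derived state '1') is shared by C, G, R, and X — a synapomorphy uniting that clade.
C3: derived state '0' in C, R, and X only — synapomorphy for {C, R, X}.
C4 (derived state '1') is unique to R (autapomorphy; uninformative for grouping).
All ingroup taxa share the derived state '1' for C5; it defines the ingroup but does not resolve relationships within it.
C6 (derived state '0') is shared by R and X — a synapomorphy uniting that clade.
Most parsimonious ingroup topology: ((G,((X,R),C)),J).
X and G share a more recent common ancestor with each other than either does with J, so J is the least closely related of the three.

J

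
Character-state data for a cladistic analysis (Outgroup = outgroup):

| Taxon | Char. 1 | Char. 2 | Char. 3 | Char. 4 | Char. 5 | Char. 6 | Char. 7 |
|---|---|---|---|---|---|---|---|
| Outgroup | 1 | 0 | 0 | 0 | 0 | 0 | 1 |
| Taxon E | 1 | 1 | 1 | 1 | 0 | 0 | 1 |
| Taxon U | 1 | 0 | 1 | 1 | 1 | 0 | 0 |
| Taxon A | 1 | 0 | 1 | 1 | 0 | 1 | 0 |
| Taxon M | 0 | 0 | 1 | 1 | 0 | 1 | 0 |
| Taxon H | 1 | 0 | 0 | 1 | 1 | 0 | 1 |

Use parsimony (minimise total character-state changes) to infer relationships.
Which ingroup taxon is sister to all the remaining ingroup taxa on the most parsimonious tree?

Taxon H

Character polarity is set by the outgroup: the derived state is whichever differs from the outgroup's state, so for Char. 1, Char. 7 the derived state is '0', and for the remaining characters it is '1'.
Char. 1 (derived state '0') is unique to Taxon M (autapomorphy; uninformative for grouping).
Char. 2: derived state '1' in Taxon E only — an autapomorphy, so it tells us nothing about relationships among taxa.
Char. 3: derived state '1' in Taxon A, Taxon E, Taxon M, and Taxon U only — synapomorphy for {Taxon A, Taxon E, Taxon M, Taxon U}.
All ingroup taxa share the derived state '1' for Char. 4; it defines the ingroup but does not resolve relationships within it.
Char. 5 groups Taxon H and Taxon U, which is incompatible with the clades supported by the remaining characters; treating it as convergent (homoplasy) costs fewer steps than any alternative tree.
Char. 6: derived state '1' in Taxon A and Taxon M only — synapomorphy for {Taxon A, Taxon M}.
Char. 7 (derived state '0') is shared by Taxon A, Taxon M, and Taxon U — a synapomorphy uniting that clade.
Most parsimonious ingroup topology: ((Taxon E,(Taxon U,(Taxon A,Taxon M))),Taxon H).
Taxon H is sister to the clade containing all other ingroup taxa, so it is the earliest-diverging (most basal) ingroup lineage.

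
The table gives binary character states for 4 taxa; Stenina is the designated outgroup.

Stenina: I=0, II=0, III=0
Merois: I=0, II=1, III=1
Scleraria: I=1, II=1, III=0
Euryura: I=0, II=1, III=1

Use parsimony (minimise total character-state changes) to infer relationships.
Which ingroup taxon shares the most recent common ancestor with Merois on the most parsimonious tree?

Euryura

The outgroup has state '0' for every character, so '1' is the derived state throughout.
I: derived state '1' in Scleraria only — an autapomorphy, so it tells us nothing about relationships among taxa.
II (derived state '1') is shared by all ingroup taxa — unites the whole ingroup.
Only Euryura and Merois show the derived state '1' for III, supporting them as a clade.
Most parsimonious ingroup topology: ((Merois,Euryura),Scleraria).
Merois and Euryura form a cherry on this tree, so they are sister taxa.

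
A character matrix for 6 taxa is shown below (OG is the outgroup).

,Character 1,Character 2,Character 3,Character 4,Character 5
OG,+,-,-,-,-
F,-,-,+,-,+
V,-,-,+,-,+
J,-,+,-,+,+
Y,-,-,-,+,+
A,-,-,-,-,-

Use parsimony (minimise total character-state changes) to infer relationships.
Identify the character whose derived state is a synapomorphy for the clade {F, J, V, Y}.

Character polarity is set by the outgroup: the derived state is whichever differs from the outgroup's state, so for Character 1 the derived state is '-', and for the remaining characters it is '+'.
Character 1 (derived state '-') is shared by all ingroup taxa — unites the whole ingroup.
Character 2 (derived state '+') is unique to J (autapomorphy; uninformative for grouping).
Character 3 (derived state '+') is shared by F and V — a synapomorphy uniting that clade.
Only J and Y show the derived state '+' for Character 4, supporting them as a clade.
Character 5 (derived state '+') is shared by F, J, V, and Y — a synapomorphy uniting that clade.
Most parsimonious ingroup topology: (((F,V),(J,Y)),A).
The clade {F, J, V, Y} is supported by Character 5: its derived state '+' occurs in exactly those taxa and in no other taxon (including the outgroup).

Character 5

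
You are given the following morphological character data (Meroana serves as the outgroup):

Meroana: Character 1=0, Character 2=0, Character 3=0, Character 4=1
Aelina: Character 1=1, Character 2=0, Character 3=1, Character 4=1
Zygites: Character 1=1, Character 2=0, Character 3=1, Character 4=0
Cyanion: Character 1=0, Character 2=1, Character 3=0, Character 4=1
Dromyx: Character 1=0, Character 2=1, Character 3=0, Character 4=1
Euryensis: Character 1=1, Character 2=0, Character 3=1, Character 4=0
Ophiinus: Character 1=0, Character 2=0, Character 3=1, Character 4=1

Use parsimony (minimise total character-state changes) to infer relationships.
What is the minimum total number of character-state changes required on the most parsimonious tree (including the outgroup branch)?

4

Character polarity is set by the outgroup: the derived state is whichever differs from the outgroup's state, so for Character 4 the derived state is '0', and for the remaining characters it is '1'.
Character 1 (derived state '1') is shared by Aelina, Euryensis, and Zygites — a synapomorphy uniting that clade.
Character 2: derived state '1' in Cyanion and Dromyx only — synapomorphy for {Cyanion, Dromyx}.
Only Aelina, Euryensis, Ophiinus, and Zygites show the derived state '1' for Character 3, supporting them as a clade.
Character 4: derived state '0' in Euryensis and Zygites only — synapomorphy for {Euryensis, Zygites}.
Most parsimonious ingroup topology: (((Aelina,(Zygites,Euryensis)),Ophiinus),(Cyanion,Dromyx)).
Changes per character on this tree: Character 1: 1; Character 2: 1; Character 3: 1; Character 4: 1.
Total = 4.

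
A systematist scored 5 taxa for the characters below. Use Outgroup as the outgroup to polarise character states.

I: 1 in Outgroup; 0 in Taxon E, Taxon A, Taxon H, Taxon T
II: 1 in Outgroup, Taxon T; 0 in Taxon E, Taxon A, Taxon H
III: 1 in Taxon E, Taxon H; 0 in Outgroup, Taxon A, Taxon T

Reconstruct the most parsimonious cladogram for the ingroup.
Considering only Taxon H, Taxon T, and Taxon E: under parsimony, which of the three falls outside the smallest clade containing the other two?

Taxon T

Character polarity is set by the outgroup: the derived state is whichever differs from the outgroup's state, so for I, II the derived state is '0', and for the remaining characters it is '1'.
I (derived state '0') is shared by all ingroup taxa — unites the whole ingroup.
II (derived state '0') is shared by Taxon A, Taxon E, and Taxon H — a synapomorphy uniting that clade.
III (derived state '1') is shared by Taxon E and Taxon H — a synapomorphy uniting that clade.
Most parsimonious ingroup topology: (((Taxon E,Taxon H),Taxon A),Taxon T).
Taxon H and Taxon E share a more recent common ancestor with each other than either does with Taxon T, so Taxon T is the least closely related of the three.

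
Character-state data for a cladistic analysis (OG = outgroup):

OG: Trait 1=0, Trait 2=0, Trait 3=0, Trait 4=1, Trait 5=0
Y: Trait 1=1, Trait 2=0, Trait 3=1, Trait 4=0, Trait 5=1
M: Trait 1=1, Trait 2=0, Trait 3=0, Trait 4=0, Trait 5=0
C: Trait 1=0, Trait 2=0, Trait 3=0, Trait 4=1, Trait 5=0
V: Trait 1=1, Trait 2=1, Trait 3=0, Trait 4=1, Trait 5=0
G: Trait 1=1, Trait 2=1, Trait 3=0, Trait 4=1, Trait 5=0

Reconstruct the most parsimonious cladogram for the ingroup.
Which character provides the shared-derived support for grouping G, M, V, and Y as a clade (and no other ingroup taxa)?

Trait 1

Character polarity is set by the outgroup: the derived state is whichever differs from the outgroup's state, so for Trait 4 the derived state is '0', and for the remaining characters it is '1'.
Only G, M, V, and Y show the derived state '1' for Trait 1, supporting them as a clade.
Trait 2: derived state '1' in G and V only — synapomorphy for {G, V}.
Trait 3: derived state '1' in Y only — an autapomorphy, so it tells us nothing about relationships among taxa.
Trait 4 (derived state '0') is shared by M and Y — a synapomorphy uniting that clade.
Trait 5 (derived state '1') is unique to Y (autapomorphy; uninformative for grouping).
Most parsimonious ingroup topology: (((Y,M),(V,G)),C).
The clade {G, M, V, Y} is supported by Trait 1: its derived state '1' occurs in exactly those taxa and in no other taxon (including the outgroup).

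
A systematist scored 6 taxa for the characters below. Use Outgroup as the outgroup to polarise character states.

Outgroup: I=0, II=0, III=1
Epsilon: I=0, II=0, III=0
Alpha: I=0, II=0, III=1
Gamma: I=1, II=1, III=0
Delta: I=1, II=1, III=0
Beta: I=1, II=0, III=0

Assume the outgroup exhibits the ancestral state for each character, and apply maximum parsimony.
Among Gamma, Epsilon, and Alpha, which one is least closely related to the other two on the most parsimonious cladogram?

Character polarity is set by the outgroup: the derived state is whichever differs from the outgroup's state, so for III the derived state is '0', and for the remaining characters it is '1'.
I: derived state '1' in Beta, Delta, and Gamma only — synapomorphy for {Beta, Delta, Gamma}.
II: derived state '1' in Delta and Gamma only — synapomorphy for {Delta, Gamma}.
III (derived state '0') is shared by Beta, Delta, Epsilon, and Gamma — a synapomorphy uniting that clade.
Most parsimonious ingroup topology: (((Beta,(Gamma,Delta)),Epsilon),Alpha).
Epsilon and Gamma share a more recent common ancestor with each other than either does with Alpha, so Alpha is the least closely related of the three.

Alpha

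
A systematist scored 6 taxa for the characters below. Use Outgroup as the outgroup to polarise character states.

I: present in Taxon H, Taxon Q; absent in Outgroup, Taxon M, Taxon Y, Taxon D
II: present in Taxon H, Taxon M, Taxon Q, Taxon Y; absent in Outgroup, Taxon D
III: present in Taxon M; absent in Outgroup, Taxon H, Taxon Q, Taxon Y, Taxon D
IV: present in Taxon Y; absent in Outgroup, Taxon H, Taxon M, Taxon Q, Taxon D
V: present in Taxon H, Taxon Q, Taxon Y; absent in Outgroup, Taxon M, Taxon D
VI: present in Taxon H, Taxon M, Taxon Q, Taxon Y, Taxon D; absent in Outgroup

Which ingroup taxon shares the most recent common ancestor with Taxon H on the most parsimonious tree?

Taxon Q

The outgroup has state 'absent' for every character, so 'present' is the derived state throughout.
I: derived state 'present' in Taxon H and Taxon Q only — synapomorphy for {Taxon H, Taxon Q}.
II: derived state 'present' in Taxon H, Taxon M, Taxon Q, and Taxon Y only — synapomorphy for {Taxon H, Taxon M, Taxon Q, Taxon Y}.
III: derived state 'present' in Taxon M only — an autapomorphy, so it tells us nothing about relationships among taxa.
IV: derived state 'present' in Taxon Y only — an autapomorphy, so it tells us nothing about relationships among taxa.
V: derived state 'present' in Taxon H, Taxon Q, and Taxon Y only — synapomorphy for {Taxon H, Taxon Q, Taxon Y}.
All ingroup taxa share the derived state 'present' for VI; it defines the ingroup but does not resolve relationships within it.
Most parsimonious ingroup topology: ((((Taxon H,Taxon Q),Taxon Y),Taxon M),Taxon D).
Taxon H and Taxon Q form a cherry on this tree, so they are sister taxa.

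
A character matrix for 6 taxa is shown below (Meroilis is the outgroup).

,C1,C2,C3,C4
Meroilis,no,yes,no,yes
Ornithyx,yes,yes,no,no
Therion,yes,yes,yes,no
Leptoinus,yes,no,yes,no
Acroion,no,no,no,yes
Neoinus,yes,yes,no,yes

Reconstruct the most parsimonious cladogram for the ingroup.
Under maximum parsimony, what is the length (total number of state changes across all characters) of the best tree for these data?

5

Character polarity is set by the outgroup: the derived state is whichever differs from the outgroup's state, so for C2, C4 the derived state is 'no', and for the remaining characters it is 'yes'.
Only Leptoinus, Neoinus, Ornithyx, and Therion show the derived state 'yes' for C1, supporting them as a clade.
C2 groups Acroion and Leptoinus, which is incompatible with the clades supported by the remaining characters; treating it as convergent (homoplasy) costs fewer steps than any alternative tree.
C3: derived state 'yes' in Leptoinus and Therion only — synapomorphy for {Leptoinus, Therion}.
Only Leptoinus, Ornithyx, and Therion show the derived state 'no' for C4, supporting them as a clade.
Most parsimonious ingroup topology: (((Ornithyx,(Therion,Leptoinus)),Neoinus),Acroion).
Changes per character on this tree: C1: 1; C2: 2; C3: 1; C4: 1.
Total = 5.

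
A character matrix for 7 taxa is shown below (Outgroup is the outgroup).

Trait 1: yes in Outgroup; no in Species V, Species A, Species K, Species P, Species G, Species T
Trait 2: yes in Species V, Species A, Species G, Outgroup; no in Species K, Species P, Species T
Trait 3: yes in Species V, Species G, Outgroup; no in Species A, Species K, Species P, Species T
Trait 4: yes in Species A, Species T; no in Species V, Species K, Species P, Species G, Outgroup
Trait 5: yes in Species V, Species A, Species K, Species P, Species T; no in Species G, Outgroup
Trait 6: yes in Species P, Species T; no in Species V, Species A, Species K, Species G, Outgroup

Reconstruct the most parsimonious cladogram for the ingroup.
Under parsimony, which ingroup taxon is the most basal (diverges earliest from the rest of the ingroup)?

Character polarity is set by the outgroup: the derived state is whichever differs from the outgroup's state, so for Trait 1, Trait 2, Trait 3 the derived state is 'no', and for the remaining characters it is 'yes'.
All ingroup taxa share the derived state 'no' for Trait 1; it defines the ingroup but does not resolve relationships within it.
Trait 2: derived state 'no' in Species K, Species P, and Species T only — synapomorphy for {Species K, Species P, Species T}.
Trait 3 (derived state 'no') is shared by Species A, Species K, Species P, and Species T — a synapomorphy uniting that clade.
Trait 4 (state 'yes') occurs in Species A and Species T but conflicts with the nesting implied by the other characters — most parsimoniously interpreted as homoplasy.
Trait 5: derived state 'yes' in Species A, Species K, Species P, Species T, and Species V only — synapomorphy for {Species A, Species K, Species P, Species T, Species V}.
Trait 6: derived state 'yes' in Species P and Species T only — synapomorphy for {Species P, Species T}.
Most parsimonious ingroup topology: (((((Species T,Species P),Species K),Species A),Species V),Species G).
Species G is sister to the clade containing all other ingroup taxa, so it is the earliest-diverging (most basal) ingroup lineage.

Species G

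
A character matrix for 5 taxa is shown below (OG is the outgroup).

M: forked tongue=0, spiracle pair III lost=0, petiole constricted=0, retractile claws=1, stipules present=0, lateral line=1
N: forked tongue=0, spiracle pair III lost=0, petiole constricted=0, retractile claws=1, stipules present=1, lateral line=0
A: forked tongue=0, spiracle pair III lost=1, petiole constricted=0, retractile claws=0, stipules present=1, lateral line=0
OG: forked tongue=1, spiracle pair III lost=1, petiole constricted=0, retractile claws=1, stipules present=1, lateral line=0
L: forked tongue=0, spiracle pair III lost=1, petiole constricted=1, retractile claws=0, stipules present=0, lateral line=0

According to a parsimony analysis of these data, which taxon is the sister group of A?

Character polarity is set by the outgroup: the derived state is whichever differs from the outgroup's state, so for forked tongue, spiracle pair III lost, retractile claws, stipules present the derived state is '0', and for the remaining characters it is '1'.
forked tongue (derived state '0') is shared by all ingroup taxa — unites the whole ingroup.
spiracle pair III lost: derived state '0' in M and N only — synapomorphy for {M, N}.
petiole constricted (derived state '1') is unique to L (autapomorphy; uninformative for grouping).
retractile claws: derived state '0' in A and L only — synapomorphy for {A, L}.
stipules present groups L and M, which is incompatible with the clades supported by the remaining characters; treating it as convergent (homoplasy) costs fewer steps than any alternative tree.
lateral line (derived state '1') is unique to M (autapomorphy; uninformative for grouping).
Most parsimonious ingroup topology: ((M,N),(A,L)).
A and L form a cherry on this tree, so they are sister taxa.

L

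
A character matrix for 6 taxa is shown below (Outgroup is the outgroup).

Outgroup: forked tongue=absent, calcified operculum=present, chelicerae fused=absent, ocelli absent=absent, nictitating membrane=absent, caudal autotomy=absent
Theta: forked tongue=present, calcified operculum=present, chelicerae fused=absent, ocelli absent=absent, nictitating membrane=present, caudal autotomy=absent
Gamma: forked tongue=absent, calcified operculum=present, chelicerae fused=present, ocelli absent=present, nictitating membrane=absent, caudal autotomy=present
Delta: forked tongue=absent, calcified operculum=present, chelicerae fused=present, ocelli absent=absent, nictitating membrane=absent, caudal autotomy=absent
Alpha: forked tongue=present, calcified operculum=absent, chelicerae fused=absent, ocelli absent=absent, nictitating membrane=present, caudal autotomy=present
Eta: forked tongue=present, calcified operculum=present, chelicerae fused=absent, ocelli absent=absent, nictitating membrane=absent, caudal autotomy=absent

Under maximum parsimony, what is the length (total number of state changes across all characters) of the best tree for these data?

Character polarity is set by the outgroup: the derived state is whichever differs from the outgroup's state, so for calcified operculum the derived state is 'absent', and for the remaining characters it is 'present'.
forked tongue: derived state 'present' in Alpha, Eta, and Theta only — synapomorphy for {Alpha, Eta, Theta}.
calcified operculum: derived state 'absent' in Alpha only — an autapomorphy, so it tells us nothing about relationships among taxa.
Only Delta and Gamma show the derived state 'present' for chelicerae fused, supporting them as a clade.
ocelli absent: derived state 'present' in Gamma only — an autapomorphy, so it tells us nothing about relationships among taxa.
nictitating membrane: derived state 'present' in Alpha and Theta only — synapomorphy for {Alpha, Theta}.
caudal autotomy (state 'present') occurs in Alpha and Gamma but conflicts with the nesting implied by the other characters — most parsimoniously interpreted as homoplasy.
Most parsimonious ingroup topology: (((Theta,Alpha),Eta),(Gamma,Delta)).
Changes per character on this tree: forked tongue: 1; calcified operculum: 1; chelicerae fused: 1; ocelli absent: 1; nictitating membrane: 1; caudal autotomy: 2.
Total = 7.

7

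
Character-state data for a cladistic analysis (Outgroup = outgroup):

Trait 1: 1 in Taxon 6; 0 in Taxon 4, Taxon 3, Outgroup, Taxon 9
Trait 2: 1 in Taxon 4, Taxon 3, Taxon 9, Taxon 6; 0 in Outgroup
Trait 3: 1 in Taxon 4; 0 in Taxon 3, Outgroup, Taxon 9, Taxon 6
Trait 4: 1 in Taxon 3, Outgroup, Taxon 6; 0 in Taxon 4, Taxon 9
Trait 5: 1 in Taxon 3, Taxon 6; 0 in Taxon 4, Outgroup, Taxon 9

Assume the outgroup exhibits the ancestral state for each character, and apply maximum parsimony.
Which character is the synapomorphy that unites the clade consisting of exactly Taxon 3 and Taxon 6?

Trait 5

Character polarity is set by the outgroup: the derived state is whichever differs from the outgroup's state, so for Trait 4 the derived state is '0', and for the remaining characters it is '1'.
Trait 1: derived state '1' in Taxon 6 only — an autapomorphy, so it tells us nothing about relationships among taxa.
All ingroup taxa share the derived state '1' for Trait 2; it defines the ingroup but does not resolve relationships within it.
Trait 3 (derived state '1') is unique to Taxon 4 (autapomorphy; uninformative for grouping).
Trait 4: derived state '0' in Taxon 4 and Taxon 9 only — synapomorphy for {Taxon 4, Taxon 9}.
Trait 5: derived state '1' in Taxon 3 and Taxon 6 only — synapomorphy for {Taxon 3, Taxon 6}.
Most parsimonious ingroup topology: ((Taxon 3,Taxon 6),(Taxon 9,Taxon 4)).
The clade {Taxon 3, Taxon 6} is supported by Trait 5: its derived state '1' occurs in exactly those taxa and in no other taxon (including the outgroup).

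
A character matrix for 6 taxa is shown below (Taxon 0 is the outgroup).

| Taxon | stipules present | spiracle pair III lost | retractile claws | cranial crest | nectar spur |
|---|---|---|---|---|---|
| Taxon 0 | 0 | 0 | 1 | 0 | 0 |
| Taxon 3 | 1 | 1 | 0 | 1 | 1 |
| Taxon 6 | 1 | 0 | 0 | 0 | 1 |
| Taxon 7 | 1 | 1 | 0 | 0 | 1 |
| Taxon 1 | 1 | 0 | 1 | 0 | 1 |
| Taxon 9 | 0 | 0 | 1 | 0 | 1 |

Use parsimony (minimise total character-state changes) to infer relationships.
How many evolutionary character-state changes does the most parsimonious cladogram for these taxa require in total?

5

Character polarity is set by the outgroup: the derived state is whichever differs from the outgroup's state, so for retractile claws the derived state is '0', and for the remaining characters it is '1'.
stipules present (derived state '1') is shared by Taxon 1, Taxon 3, Taxon 6, and Taxon 7 — a synapomorphy uniting that clade.
Only Taxon 3 and Taxon 7 show the derived state '1' for spiracle pair III lost, supporting them as a clade.
Only Taxon 3, Taxon 6, and Taxon 7 show the derived state '0' for retractile claws, supporting them as a clade.
cranial crest (derived state '1') is unique to Taxon 3 (autapomorphy; uninformative for grouping).
All ingroup taxa share the derived state '1' for nectar spur; it defines the ingroup but does not resolve relationships within it.
Most parsimonious ingroup topology: ((((Taxon 3,Taxon 7),Taxon 6),Taxon 1),Taxon 9).
Changes per character on this tree: stipules present: 1; spiracle pair III lost: 1; retractile claws: 1; cranial crest: 1; nectar spur: 1.
Total = 5.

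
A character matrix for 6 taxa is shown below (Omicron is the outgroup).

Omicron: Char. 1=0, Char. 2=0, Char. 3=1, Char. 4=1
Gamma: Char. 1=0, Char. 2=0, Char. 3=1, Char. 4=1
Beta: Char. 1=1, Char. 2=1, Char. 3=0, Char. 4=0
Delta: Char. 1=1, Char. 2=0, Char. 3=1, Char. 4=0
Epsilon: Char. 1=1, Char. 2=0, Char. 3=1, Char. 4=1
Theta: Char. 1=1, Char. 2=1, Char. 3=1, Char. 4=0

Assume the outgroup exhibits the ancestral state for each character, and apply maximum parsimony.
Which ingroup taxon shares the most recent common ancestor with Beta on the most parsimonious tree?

Character polarity is set by the outgroup: the derived state is whichever differs from the outgroup's state, so for Char. 3, Char. 4 the derived state is '0', and for the remaining characters it is '1'.
Char. 1: derived state '1' in Beta, Delta, Epsilon, and Theta only — synapomorphy for {Beta, Delta, Epsilon, Theta}.
Only Beta and Theta show the derived state '1' for Char. 2, supporting them as a clade.
Char. 3: derived state '0' in Beta only — an autapomorphy, so it tells us nothing about relationships among taxa.
Only Beta, Delta, and Theta show the derived state '0' for Char. 4, supporting them as a clade.
Most parsimonious ingroup topology: (Gamma,(((Beta,Theta),Delta),Epsilon)).
Beta and Theta form a cherry on this tree, so they are sister taxa.

Theta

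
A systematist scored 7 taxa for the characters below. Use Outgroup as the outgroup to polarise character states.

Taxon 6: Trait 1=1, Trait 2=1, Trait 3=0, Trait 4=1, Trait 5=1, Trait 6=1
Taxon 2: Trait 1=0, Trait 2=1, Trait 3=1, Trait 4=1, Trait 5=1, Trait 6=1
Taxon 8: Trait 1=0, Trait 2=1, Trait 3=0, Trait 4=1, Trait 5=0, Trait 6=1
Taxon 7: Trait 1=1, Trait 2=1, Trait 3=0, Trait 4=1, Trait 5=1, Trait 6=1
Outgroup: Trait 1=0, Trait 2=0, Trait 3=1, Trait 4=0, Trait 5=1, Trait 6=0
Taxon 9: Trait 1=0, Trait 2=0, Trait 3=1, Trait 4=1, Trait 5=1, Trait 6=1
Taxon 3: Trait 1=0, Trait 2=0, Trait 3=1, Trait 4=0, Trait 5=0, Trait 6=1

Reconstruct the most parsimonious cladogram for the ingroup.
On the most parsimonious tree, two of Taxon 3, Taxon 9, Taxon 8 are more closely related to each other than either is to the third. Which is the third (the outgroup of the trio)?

Taxon 3

Character polarity is set by the outgroup: the derived state is whichever differs from the outgroup's state, so for Trait 3, Trait 5 the derived state is '0', and for the remaining characters it is '1'.
Trait 1 (derived state '1') is shared by Taxon 6 and Taxon 7 — a synapomorphy uniting that clade.
Only Taxon 2, Taxon 6, Taxon 7, and Taxon 8 show the derived state '1' for Trait 2, supporting them as a clade.
Trait 3: derived state '0' in Taxon 6, Taxon 7, and Taxon 8 only — synapomorphy for {Taxon 6, Taxon 7, Taxon 8}.
Trait 4: derived state '1' in Taxon 2, Taxon 6, Taxon 7, Taxon 8, and Taxon 9 only — synapomorphy for {Taxon 2, Taxon 6, Taxon 7, Taxon 8, Taxon 9}.
Trait 5 groups Taxon 3 and Taxon 8, which is incompatible with the clades supported by the remaining characters; treating it as convergent (homoplasy) costs fewer steps than any alternative tree.
Trait 6 (derived state '1') is shared by all ingroup taxa — unites the whole ingroup.
Most parsimonious ingroup topology: (((((Taxon 6,Taxon 7),Taxon 8),Taxon 2),Taxon 9),Taxon 3).
Taxon 8 and Taxon 9 share a more recent common ancestor with each other than either does with Taxon 3, so Taxon 3 is the least closely related of the three.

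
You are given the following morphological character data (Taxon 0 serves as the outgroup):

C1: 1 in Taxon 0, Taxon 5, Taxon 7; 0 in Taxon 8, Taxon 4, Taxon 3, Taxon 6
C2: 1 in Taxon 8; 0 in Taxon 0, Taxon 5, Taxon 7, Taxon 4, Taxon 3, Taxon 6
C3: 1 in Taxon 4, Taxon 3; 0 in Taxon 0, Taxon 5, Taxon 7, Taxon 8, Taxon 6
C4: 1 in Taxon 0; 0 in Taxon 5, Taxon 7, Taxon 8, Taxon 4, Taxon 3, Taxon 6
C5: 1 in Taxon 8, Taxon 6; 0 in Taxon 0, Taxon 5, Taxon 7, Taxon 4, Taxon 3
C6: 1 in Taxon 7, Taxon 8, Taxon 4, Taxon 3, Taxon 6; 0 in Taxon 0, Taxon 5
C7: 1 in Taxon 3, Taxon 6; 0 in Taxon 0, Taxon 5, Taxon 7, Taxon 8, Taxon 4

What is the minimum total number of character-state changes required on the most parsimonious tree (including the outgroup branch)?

Character polarity is set by the outgroup: the derived state is whichever differs from the outgroup's state, so for C1, C4 the derived state is '0', and for the remaining characters it is '1'.
C1: derived state '0' in Taxon 3, Taxon 4, Taxon 6, and Taxon 8 only — synapomorphy for {Taxon 3, Taxon 4, Taxon 6, Taxon 8}.
C2: derived state '1' in Taxon 8 only — an autapomorphy, so it tells us nothing about relationships among taxa.
C3: derived state '1' in Taxon 3 and Taxon 4 only — synapomorphy for {Taxon 3, Taxon 4}.
All ingroup taxa share the derived state '0' for C4; it defines the ingroup but does not resolve relationships within it.
C5: derived state '1' in Taxon 6 and Taxon 8 only — synapomorphy for {Taxon 6, Taxon 8}.
Only Taxon 3, Taxon 4, Taxon 6, Taxon 7, and Taxon 8 show the derived state '1' for C6, supporting them as a clade.
C7 (state '1') occurs in Taxon 3 and Taxon 6 but conflicts with the nesting implied by the other characters — most parsimoniously interpreted as homoplasy.
Most parsimonious ingroup topology: (Taxon 5,(Taxon 7,((Taxon 8,Taxon 6),(Taxon 4,Taxon 3)))).
Changes per character on this tree: C1: 1; C2: 1; C3: 1; C4: 1; C5: 1; C6: 1; C7: 2.
Total = 8.

8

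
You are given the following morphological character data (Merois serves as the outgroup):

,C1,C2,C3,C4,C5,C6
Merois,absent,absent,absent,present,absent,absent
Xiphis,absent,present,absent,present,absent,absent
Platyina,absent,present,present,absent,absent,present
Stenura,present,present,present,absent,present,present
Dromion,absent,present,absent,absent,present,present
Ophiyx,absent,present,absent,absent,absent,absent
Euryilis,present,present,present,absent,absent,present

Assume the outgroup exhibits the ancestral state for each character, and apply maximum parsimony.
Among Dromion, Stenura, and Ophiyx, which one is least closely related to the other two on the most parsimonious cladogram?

Character polarity is set by the outgroup: the derived state is whichever differs from the outgroup's state, so for C4 the derived state is 'absent', and for the remaining characters it is 'present'.
Only Euryilis and Stenura show the derived state 'present' for C1, supporting them as a clade.
C2 (derived state 'present') is shared by all ingroup taxa — unites the whole ingroup.
Only Euryilis, Platyina, and Stenura show the derived state 'present' for C3, supporting them as a clade.
Only Dromion, Euryilis, Ophiyx, Platyina, and Stenura show the derived state 'absent' for C4, supporting them as a clade.
C5 (state 'present') occurs in Dromion and Stenura but conflicts with the nesting implied by the other characters — most parsimoniously interpreted as homoplasy.
Only Dromion, Euryilis, Platyina, and Stenura show the derived state 'present' for C6, supporting them as a clade.
Most parsimonious ingroup topology: (((((Euryilis,Stenura),Platyina),Dromion),Ophiyx),Xiphis).
Dromion and Stenura share a more recent common ancestor with each other than either does with Ophiyx, so Ophiyx is the least closely related of the three.

Ophiyx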